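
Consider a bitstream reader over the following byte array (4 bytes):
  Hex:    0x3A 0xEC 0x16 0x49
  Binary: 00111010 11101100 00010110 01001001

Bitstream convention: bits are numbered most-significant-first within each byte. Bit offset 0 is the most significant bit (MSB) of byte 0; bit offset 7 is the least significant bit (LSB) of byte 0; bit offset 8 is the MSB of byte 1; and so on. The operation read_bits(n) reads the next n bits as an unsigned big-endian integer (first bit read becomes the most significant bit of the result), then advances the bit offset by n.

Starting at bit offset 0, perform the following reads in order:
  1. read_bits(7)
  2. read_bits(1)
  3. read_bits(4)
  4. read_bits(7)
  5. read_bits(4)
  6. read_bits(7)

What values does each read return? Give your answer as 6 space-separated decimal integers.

Answer: 29 0 14 96 11 18

Derivation:
Read 1: bits[0:7] width=7 -> value=29 (bin 0011101); offset now 7 = byte 0 bit 7; 25 bits remain
Read 2: bits[7:8] width=1 -> value=0 (bin 0); offset now 8 = byte 1 bit 0; 24 bits remain
Read 3: bits[8:12] width=4 -> value=14 (bin 1110); offset now 12 = byte 1 bit 4; 20 bits remain
Read 4: bits[12:19] width=7 -> value=96 (bin 1100000); offset now 19 = byte 2 bit 3; 13 bits remain
Read 5: bits[19:23] width=4 -> value=11 (bin 1011); offset now 23 = byte 2 bit 7; 9 bits remain
Read 6: bits[23:30] width=7 -> value=18 (bin 0010010); offset now 30 = byte 3 bit 6; 2 bits remain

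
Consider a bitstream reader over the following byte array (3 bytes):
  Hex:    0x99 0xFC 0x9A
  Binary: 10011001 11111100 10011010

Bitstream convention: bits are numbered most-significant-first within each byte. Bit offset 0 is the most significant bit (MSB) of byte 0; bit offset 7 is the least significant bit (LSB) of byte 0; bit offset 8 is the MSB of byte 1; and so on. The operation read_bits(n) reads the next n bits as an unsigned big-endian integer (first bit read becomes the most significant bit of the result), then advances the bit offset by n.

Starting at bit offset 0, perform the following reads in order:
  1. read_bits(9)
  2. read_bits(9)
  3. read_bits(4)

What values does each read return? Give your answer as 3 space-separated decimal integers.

Answer: 307 498 6

Derivation:
Read 1: bits[0:9] width=9 -> value=307 (bin 100110011); offset now 9 = byte 1 bit 1; 15 bits remain
Read 2: bits[9:18] width=9 -> value=498 (bin 111110010); offset now 18 = byte 2 bit 2; 6 bits remain
Read 3: bits[18:22] width=4 -> value=6 (bin 0110); offset now 22 = byte 2 bit 6; 2 bits remain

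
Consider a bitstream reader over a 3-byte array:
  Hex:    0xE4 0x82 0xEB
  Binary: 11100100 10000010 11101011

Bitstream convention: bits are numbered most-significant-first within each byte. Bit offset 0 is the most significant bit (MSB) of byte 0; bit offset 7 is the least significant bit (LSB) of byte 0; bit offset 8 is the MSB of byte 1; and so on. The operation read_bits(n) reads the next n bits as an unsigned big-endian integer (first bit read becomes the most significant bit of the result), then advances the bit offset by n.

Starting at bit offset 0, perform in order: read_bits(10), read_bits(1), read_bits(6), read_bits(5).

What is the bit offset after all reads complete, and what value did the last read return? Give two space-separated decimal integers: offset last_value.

Read 1: bits[0:10] width=10 -> value=914 (bin 1110010010); offset now 10 = byte 1 bit 2; 14 bits remain
Read 2: bits[10:11] width=1 -> value=0 (bin 0); offset now 11 = byte 1 bit 3; 13 bits remain
Read 3: bits[11:17] width=6 -> value=5 (bin 000101); offset now 17 = byte 2 bit 1; 7 bits remain
Read 4: bits[17:22] width=5 -> value=26 (bin 11010); offset now 22 = byte 2 bit 6; 2 bits remain

Answer: 22 26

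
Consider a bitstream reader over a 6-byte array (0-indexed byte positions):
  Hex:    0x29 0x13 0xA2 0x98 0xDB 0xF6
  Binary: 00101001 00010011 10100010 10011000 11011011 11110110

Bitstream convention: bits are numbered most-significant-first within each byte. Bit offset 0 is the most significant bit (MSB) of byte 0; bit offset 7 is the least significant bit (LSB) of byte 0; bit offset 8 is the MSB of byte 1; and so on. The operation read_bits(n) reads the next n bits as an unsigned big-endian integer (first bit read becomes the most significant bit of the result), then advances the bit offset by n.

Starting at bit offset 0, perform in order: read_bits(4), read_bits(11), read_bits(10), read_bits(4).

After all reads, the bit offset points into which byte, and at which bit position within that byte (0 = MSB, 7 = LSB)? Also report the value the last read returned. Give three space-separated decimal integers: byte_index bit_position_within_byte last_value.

Answer: 3 5 3

Derivation:
Read 1: bits[0:4] width=4 -> value=2 (bin 0010); offset now 4 = byte 0 bit 4; 44 bits remain
Read 2: bits[4:15] width=11 -> value=1161 (bin 10010001001); offset now 15 = byte 1 bit 7; 33 bits remain
Read 3: bits[15:25] width=10 -> value=837 (bin 1101000101); offset now 25 = byte 3 bit 1; 23 bits remain
Read 4: bits[25:29] width=4 -> value=3 (bin 0011); offset now 29 = byte 3 bit 5; 19 bits remain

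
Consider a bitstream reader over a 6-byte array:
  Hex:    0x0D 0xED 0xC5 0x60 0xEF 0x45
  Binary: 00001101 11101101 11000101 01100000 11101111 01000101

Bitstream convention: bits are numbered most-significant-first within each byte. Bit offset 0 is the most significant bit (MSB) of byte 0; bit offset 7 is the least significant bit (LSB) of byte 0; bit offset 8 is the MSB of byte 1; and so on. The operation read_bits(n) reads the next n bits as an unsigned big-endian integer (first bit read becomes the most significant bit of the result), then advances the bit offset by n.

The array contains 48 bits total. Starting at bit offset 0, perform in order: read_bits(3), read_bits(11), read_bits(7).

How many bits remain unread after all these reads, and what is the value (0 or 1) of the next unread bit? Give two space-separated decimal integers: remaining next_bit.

Answer: 27 1

Derivation:
Read 1: bits[0:3] width=3 -> value=0 (bin 000); offset now 3 = byte 0 bit 3; 45 bits remain
Read 2: bits[3:14] width=11 -> value=891 (bin 01101111011); offset now 14 = byte 1 bit 6; 34 bits remain
Read 3: bits[14:21] width=7 -> value=56 (bin 0111000); offset now 21 = byte 2 bit 5; 27 bits remain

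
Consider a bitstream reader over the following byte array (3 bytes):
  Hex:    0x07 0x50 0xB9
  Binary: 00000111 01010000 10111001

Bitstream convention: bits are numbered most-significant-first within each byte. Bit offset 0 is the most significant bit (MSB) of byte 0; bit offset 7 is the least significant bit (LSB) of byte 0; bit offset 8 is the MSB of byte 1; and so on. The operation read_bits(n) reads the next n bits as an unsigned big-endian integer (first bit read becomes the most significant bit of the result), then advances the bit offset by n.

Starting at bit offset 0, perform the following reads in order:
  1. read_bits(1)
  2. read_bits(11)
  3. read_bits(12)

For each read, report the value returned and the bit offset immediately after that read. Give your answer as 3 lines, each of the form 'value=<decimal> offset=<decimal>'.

Read 1: bits[0:1] width=1 -> value=0 (bin 0); offset now 1 = byte 0 bit 1; 23 bits remain
Read 2: bits[1:12] width=11 -> value=117 (bin 00001110101); offset now 12 = byte 1 bit 4; 12 bits remain
Read 3: bits[12:24] width=12 -> value=185 (bin 000010111001); offset now 24 = byte 3 bit 0; 0 bits remain

Answer: value=0 offset=1
value=117 offset=12
value=185 offset=24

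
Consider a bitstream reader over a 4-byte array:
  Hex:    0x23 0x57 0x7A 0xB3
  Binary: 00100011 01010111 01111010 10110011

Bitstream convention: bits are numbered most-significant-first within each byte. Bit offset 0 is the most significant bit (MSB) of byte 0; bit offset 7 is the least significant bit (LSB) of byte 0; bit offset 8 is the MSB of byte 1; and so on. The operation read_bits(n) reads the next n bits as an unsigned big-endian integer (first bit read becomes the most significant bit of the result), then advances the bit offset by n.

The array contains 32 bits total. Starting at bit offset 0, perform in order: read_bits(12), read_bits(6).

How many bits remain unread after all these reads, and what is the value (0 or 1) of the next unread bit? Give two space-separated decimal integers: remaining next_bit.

Read 1: bits[0:12] width=12 -> value=565 (bin 001000110101); offset now 12 = byte 1 bit 4; 20 bits remain
Read 2: bits[12:18] width=6 -> value=29 (bin 011101); offset now 18 = byte 2 bit 2; 14 bits remain

Answer: 14 1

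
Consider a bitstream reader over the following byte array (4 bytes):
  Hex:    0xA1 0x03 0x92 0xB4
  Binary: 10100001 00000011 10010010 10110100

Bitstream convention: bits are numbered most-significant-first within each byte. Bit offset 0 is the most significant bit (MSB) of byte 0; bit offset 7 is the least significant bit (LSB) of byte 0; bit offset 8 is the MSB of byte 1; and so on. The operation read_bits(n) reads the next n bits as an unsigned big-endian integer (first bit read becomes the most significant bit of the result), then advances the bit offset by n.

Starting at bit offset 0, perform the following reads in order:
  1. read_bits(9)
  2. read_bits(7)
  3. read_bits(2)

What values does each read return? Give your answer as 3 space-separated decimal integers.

Read 1: bits[0:9] width=9 -> value=322 (bin 101000010); offset now 9 = byte 1 bit 1; 23 bits remain
Read 2: bits[9:16] width=7 -> value=3 (bin 0000011); offset now 16 = byte 2 bit 0; 16 bits remain
Read 3: bits[16:18] width=2 -> value=2 (bin 10); offset now 18 = byte 2 bit 2; 14 bits remain

Answer: 322 3 2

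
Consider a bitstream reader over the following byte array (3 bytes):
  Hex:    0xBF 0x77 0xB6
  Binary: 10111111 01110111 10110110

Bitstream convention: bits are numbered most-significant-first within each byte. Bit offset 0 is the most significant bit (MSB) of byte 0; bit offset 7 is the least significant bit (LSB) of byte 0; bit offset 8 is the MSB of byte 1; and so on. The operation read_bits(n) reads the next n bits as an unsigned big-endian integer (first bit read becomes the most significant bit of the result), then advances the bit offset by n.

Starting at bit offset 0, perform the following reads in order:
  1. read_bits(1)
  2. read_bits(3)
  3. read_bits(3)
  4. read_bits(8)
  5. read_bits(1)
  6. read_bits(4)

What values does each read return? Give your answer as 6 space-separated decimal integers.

Answer: 1 3 7 187 1 11

Derivation:
Read 1: bits[0:1] width=1 -> value=1 (bin 1); offset now 1 = byte 0 bit 1; 23 bits remain
Read 2: bits[1:4] width=3 -> value=3 (bin 011); offset now 4 = byte 0 bit 4; 20 bits remain
Read 3: bits[4:7] width=3 -> value=7 (bin 111); offset now 7 = byte 0 bit 7; 17 bits remain
Read 4: bits[7:15] width=8 -> value=187 (bin 10111011); offset now 15 = byte 1 bit 7; 9 bits remain
Read 5: bits[15:16] width=1 -> value=1 (bin 1); offset now 16 = byte 2 bit 0; 8 bits remain
Read 6: bits[16:20] width=4 -> value=11 (bin 1011); offset now 20 = byte 2 bit 4; 4 bits remain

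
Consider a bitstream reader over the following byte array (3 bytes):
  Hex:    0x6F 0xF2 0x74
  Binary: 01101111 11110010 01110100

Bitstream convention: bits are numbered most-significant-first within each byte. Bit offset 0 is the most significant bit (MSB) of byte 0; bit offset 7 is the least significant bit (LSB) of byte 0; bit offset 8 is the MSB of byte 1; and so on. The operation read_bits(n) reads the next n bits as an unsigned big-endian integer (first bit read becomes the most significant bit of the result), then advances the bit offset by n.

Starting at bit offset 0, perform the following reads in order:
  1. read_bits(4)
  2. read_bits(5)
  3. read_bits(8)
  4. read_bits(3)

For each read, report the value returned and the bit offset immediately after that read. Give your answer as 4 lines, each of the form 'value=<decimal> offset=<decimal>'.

Read 1: bits[0:4] width=4 -> value=6 (bin 0110); offset now 4 = byte 0 bit 4; 20 bits remain
Read 2: bits[4:9] width=5 -> value=31 (bin 11111); offset now 9 = byte 1 bit 1; 15 bits remain
Read 3: bits[9:17] width=8 -> value=228 (bin 11100100); offset now 17 = byte 2 bit 1; 7 bits remain
Read 4: bits[17:20] width=3 -> value=7 (bin 111); offset now 20 = byte 2 bit 4; 4 bits remain

Answer: value=6 offset=4
value=31 offset=9
value=228 offset=17
value=7 offset=20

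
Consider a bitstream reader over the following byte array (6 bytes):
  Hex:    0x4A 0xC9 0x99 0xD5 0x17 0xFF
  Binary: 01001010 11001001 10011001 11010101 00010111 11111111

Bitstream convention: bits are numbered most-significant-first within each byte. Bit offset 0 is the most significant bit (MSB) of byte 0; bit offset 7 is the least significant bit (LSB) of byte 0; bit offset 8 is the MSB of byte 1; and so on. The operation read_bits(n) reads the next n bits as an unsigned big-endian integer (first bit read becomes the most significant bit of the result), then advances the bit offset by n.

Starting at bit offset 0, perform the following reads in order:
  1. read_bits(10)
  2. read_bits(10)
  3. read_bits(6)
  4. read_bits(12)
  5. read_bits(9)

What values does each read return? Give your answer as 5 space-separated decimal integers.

Read 1: bits[0:10] width=10 -> value=299 (bin 0100101011); offset now 10 = byte 1 bit 2; 38 bits remain
Read 2: bits[10:20] width=10 -> value=153 (bin 0010011001); offset now 20 = byte 2 bit 4; 28 bits remain
Read 3: bits[20:26] width=6 -> value=39 (bin 100111); offset now 26 = byte 3 bit 2; 22 bits remain
Read 4: bits[26:38] width=12 -> value=1349 (bin 010101000101); offset now 38 = byte 4 bit 6; 10 bits remain
Read 5: bits[38:47] width=9 -> value=511 (bin 111111111); offset now 47 = byte 5 bit 7; 1 bits remain

Answer: 299 153 39 1349 511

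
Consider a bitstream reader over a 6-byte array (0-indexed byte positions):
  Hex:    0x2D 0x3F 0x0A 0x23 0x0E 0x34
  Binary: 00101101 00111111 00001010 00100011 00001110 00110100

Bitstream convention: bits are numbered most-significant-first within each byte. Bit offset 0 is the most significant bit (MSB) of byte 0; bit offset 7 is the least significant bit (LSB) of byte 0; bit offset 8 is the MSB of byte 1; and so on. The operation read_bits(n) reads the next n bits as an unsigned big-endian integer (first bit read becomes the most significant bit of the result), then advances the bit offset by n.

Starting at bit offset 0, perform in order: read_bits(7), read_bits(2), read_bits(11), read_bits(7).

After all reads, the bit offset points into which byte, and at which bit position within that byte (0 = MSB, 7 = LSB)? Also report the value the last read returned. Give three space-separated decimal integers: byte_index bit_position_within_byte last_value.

Read 1: bits[0:7] width=7 -> value=22 (bin 0010110); offset now 7 = byte 0 bit 7; 41 bits remain
Read 2: bits[7:9] width=2 -> value=2 (bin 10); offset now 9 = byte 1 bit 1; 39 bits remain
Read 3: bits[9:20] width=11 -> value=1008 (bin 01111110000); offset now 20 = byte 2 bit 4; 28 bits remain
Read 4: bits[20:27] width=7 -> value=81 (bin 1010001); offset now 27 = byte 3 bit 3; 21 bits remain

Answer: 3 3 81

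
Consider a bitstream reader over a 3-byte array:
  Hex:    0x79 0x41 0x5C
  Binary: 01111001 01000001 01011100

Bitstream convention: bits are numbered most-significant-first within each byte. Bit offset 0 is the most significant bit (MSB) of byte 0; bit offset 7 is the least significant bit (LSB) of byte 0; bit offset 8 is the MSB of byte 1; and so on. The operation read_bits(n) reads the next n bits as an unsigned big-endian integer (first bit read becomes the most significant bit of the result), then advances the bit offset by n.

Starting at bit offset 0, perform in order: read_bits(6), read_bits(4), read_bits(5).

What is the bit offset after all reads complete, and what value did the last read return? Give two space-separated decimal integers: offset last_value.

Answer: 15 0

Derivation:
Read 1: bits[0:6] width=6 -> value=30 (bin 011110); offset now 6 = byte 0 bit 6; 18 bits remain
Read 2: bits[6:10] width=4 -> value=5 (bin 0101); offset now 10 = byte 1 bit 2; 14 bits remain
Read 3: bits[10:15] width=5 -> value=0 (bin 00000); offset now 15 = byte 1 bit 7; 9 bits remain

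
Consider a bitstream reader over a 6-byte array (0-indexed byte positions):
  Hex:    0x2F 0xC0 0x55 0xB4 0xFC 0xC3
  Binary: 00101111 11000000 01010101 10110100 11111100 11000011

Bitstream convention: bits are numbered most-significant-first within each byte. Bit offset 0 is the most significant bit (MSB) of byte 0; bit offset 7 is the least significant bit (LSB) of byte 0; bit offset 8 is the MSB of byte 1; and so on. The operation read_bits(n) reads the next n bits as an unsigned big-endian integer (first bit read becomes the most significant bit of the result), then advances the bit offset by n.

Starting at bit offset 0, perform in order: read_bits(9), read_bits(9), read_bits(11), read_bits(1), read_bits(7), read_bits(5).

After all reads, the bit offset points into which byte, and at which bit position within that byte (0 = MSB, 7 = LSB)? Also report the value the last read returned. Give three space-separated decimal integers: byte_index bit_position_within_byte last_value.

Read 1: bits[0:9] width=9 -> value=95 (bin 001011111); offset now 9 = byte 1 bit 1; 39 bits remain
Read 2: bits[9:18] width=9 -> value=257 (bin 100000001); offset now 18 = byte 2 bit 2; 30 bits remain
Read 3: bits[18:29] width=11 -> value=694 (bin 01010110110); offset now 29 = byte 3 bit 5; 19 bits remain
Read 4: bits[29:30] width=1 -> value=1 (bin 1); offset now 30 = byte 3 bit 6; 18 bits remain
Read 5: bits[30:37] width=7 -> value=31 (bin 0011111); offset now 37 = byte 4 bit 5; 11 bits remain
Read 6: bits[37:42] width=5 -> value=19 (bin 10011); offset now 42 = byte 5 bit 2; 6 bits remain

Answer: 5 2 19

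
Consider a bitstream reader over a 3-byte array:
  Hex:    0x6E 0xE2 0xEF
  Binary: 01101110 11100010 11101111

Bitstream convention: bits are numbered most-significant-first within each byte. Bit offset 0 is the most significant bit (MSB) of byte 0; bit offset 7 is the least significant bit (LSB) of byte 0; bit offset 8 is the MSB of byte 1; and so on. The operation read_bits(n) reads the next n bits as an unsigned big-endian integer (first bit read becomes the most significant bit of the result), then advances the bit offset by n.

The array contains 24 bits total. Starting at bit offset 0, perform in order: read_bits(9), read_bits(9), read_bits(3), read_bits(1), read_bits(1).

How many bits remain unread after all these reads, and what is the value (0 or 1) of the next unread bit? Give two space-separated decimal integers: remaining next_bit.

Read 1: bits[0:9] width=9 -> value=221 (bin 011011101); offset now 9 = byte 1 bit 1; 15 bits remain
Read 2: bits[9:18] width=9 -> value=395 (bin 110001011); offset now 18 = byte 2 bit 2; 6 bits remain
Read 3: bits[18:21] width=3 -> value=5 (bin 101); offset now 21 = byte 2 bit 5; 3 bits remain
Read 4: bits[21:22] width=1 -> value=1 (bin 1); offset now 22 = byte 2 bit 6; 2 bits remain
Read 5: bits[22:23] width=1 -> value=1 (bin 1); offset now 23 = byte 2 bit 7; 1 bits remain

Answer: 1 1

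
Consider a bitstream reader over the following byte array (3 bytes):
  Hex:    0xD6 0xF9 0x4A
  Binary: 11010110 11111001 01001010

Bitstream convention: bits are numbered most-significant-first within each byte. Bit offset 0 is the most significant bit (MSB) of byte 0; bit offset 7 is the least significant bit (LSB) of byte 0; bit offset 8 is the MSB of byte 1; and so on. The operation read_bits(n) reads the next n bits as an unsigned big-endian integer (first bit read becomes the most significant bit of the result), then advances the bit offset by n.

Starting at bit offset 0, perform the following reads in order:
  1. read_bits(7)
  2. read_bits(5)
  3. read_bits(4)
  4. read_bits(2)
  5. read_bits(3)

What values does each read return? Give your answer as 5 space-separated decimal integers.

Answer: 107 15 9 1 1

Derivation:
Read 1: bits[0:7] width=7 -> value=107 (bin 1101011); offset now 7 = byte 0 bit 7; 17 bits remain
Read 2: bits[7:12] width=5 -> value=15 (bin 01111); offset now 12 = byte 1 bit 4; 12 bits remain
Read 3: bits[12:16] width=4 -> value=9 (bin 1001); offset now 16 = byte 2 bit 0; 8 bits remain
Read 4: bits[16:18] width=2 -> value=1 (bin 01); offset now 18 = byte 2 bit 2; 6 bits remain
Read 5: bits[18:21] width=3 -> value=1 (bin 001); offset now 21 = byte 2 bit 5; 3 bits remain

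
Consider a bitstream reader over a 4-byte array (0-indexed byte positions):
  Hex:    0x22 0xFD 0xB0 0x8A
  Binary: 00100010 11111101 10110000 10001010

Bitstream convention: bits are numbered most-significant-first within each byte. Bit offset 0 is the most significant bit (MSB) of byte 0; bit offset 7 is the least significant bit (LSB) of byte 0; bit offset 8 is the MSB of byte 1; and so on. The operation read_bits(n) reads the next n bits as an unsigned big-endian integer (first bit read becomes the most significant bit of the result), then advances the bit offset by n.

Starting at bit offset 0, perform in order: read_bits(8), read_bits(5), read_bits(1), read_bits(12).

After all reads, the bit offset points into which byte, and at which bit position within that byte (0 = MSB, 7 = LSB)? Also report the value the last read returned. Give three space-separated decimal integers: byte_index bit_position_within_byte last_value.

Answer: 3 2 1730

Derivation:
Read 1: bits[0:8] width=8 -> value=34 (bin 00100010); offset now 8 = byte 1 bit 0; 24 bits remain
Read 2: bits[8:13] width=5 -> value=31 (bin 11111); offset now 13 = byte 1 bit 5; 19 bits remain
Read 3: bits[13:14] width=1 -> value=1 (bin 1); offset now 14 = byte 1 bit 6; 18 bits remain
Read 4: bits[14:26] width=12 -> value=1730 (bin 011011000010); offset now 26 = byte 3 bit 2; 6 bits remain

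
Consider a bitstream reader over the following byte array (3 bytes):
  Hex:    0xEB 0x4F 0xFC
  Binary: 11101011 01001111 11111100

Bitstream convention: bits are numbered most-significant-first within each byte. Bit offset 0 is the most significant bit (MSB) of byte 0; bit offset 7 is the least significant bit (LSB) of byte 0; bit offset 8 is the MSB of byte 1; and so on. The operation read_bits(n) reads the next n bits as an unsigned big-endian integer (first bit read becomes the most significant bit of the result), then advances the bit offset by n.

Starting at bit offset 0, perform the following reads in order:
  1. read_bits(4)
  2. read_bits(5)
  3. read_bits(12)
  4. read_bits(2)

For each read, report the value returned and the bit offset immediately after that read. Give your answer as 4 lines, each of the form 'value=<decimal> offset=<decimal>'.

Answer: value=14 offset=4
value=22 offset=9
value=2559 offset=21
value=2 offset=23

Derivation:
Read 1: bits[0:4] width=4 -> value=14 (bin 1110); offset now 4 = byte 0 bit 4; 20 bits remain
Read 2: bits[4:9] width=5 -> value=22 (bin 10110); offset now 9 = byte 1 bit 1; 15 bits remain
Read 3: bits[9:21] width=12 -> value=2559 (bin 100111111111); offset now 21 = byte 2 bit 5; 3 bits remain
Read 4: bits[21:23] width=2 -> value=2 (bin 10); offset now 23 = byte 2 bit 7; 1 bits remain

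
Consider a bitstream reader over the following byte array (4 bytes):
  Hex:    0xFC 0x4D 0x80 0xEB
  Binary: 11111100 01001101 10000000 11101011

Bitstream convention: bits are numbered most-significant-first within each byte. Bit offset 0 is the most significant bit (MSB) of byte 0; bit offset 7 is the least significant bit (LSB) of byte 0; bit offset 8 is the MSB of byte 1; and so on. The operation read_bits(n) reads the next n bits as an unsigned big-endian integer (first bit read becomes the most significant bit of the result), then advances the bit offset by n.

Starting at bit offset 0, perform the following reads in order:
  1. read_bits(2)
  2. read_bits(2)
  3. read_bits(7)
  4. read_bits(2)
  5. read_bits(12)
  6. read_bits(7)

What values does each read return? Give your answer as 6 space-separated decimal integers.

Read 1: bits[0:2] width=2 -> value=3 (bin 11); offset now 2 = byte 0 bit 2; 30 bits remain
Read 2: bits[2:4] width=2 -> value=3 (bin 11); offset now 4 = byte 0 bit 4; 28 bits remain
Read 3: bits[4:11] width=7 -> value=98 (bin 1100010); offset now 11 = byte 1 bit 3; 21 bits remain
Read 4: bits[11:13] width=2 -> value=1 (bin 01); offset now 13 = byte 1 bit 5; 19 bits remain
Read 5: bits[13:25] width=12 -> value=2817 (bin 101100000001); offset now 25 = byte 3 bit 1; 7 bits remain
Read 6: bits[25:32] width=7 -> value=107 (bin 1101011); offset now 32 = byte 4 bit 0; 0 bits remain

Answer: 3 3 98 1 2817 107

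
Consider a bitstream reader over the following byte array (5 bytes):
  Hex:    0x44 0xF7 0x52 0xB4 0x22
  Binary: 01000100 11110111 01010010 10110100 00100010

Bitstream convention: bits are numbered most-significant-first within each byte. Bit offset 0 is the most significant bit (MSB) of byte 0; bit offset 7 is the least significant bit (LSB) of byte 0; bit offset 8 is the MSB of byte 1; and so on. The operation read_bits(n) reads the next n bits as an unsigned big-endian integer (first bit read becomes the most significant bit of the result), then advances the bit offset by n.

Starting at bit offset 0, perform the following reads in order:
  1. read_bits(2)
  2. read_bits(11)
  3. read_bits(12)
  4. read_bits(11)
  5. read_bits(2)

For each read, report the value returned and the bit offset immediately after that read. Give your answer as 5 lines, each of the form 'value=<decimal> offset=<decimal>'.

Read 1: bits[0:2] width=2 -> value=1 (bin 01); offset now 2 = byte 0 bit 2; 38 bits remain
Read 2: bits[2:13] width=11 -> value=158 (bin 00010011110); offset now 13 = byte 1 bit 5; 27 bits remain
Read 3: bits[13:25] width=12 -> value=3749 (bin 111010100101); offset now 25 = byte 3 bit 1; 15 bits remain
Read 4: bits[25:36] width=11 -> value=834 (bin 01101000010); offset now 36 = byte 4 bit 4; 4 bits remain
Read 5: bits[36:38] width=2 -> value=0 (bin 00); offset now 38 = byte 4 bit 6; 2 bits remain

Answer: value=1 offset=2
value=158 offset=13
value=3749 offset=25
value=834 offset=36
value=0 offset=38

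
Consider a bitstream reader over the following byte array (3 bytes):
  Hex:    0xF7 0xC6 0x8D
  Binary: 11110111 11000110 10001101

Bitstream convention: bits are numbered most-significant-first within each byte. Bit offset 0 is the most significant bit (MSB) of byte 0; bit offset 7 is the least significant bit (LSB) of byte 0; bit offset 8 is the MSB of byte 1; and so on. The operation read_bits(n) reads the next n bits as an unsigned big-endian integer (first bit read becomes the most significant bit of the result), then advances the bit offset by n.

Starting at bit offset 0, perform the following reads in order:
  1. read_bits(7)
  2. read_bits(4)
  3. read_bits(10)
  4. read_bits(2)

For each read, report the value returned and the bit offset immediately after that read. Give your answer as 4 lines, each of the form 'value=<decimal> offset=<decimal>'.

Read 1: bits[0:7] width=7 -> value=123 (bin 1111011); offset now 7 = byte 0 bit 7; 17 bits remain
Read 2: bits[7:11] width=4 -> value=14 (bin 1110); offset now 11 = byte 1 bit 3; 13 bits remain
Read 3: bits[11:21] width=10 -> value=209 (bin 0011010001); offset now 21 = byte 2 bit 5; 3 bits remain
Read 4: bits[21:23] width=2 -> value=2 (bin 10); offset now 23 = byte 2 bit 7; 1 bits remain

Answer: value=123 offset=7
value=14 offset=11
value=209 offset=21
value=2 offset=23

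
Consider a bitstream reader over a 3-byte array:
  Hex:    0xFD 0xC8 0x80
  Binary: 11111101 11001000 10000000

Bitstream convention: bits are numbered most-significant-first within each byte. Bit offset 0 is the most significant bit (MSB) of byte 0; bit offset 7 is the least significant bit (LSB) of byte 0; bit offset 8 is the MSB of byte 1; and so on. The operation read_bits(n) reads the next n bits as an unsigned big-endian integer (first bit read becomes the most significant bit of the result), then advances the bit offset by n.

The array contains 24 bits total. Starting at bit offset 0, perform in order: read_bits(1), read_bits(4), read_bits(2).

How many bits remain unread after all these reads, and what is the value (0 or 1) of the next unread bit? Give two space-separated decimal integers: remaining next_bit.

Answer: 17 1

Derivation:
Read 1: bits[0:1] width=1 -> value=1 (bin 1); offset now 1 = byte 0 bit 1; 23 bits remain
Read 2: bits[1:5] width=4 -> value=15 (bin 1111); offset now 5 = byte 0 bit 5; 19 bits remain
Read 3: bits[5:7] width=2 -> value=2 (bin 10); offset now 7 = byte 0 bit 7; 17 bits remain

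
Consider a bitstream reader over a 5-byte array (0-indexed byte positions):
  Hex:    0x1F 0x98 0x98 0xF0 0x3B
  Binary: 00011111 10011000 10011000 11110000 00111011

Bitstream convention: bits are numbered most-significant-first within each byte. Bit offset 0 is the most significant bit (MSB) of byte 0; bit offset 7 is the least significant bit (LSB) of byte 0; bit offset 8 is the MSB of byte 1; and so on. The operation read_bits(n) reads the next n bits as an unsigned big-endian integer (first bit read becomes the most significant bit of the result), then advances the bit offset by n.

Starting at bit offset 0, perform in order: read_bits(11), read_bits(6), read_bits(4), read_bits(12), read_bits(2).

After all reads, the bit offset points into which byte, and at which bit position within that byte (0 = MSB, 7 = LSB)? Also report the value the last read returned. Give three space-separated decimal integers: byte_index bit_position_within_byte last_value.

Read 1: bits[0:11] width=11 -> value=252 (bin 00011111100); offset now 11 = byte 1 bit 3; 29 bits remain
Read 2: bits[11:17] width=6 -> value=49 (bin 110001); offset now 17 = byte 2 bit 1; 23 bits remain
Read 3: bits[17:21] width=4 -> value=3 (bin 0011); offset now 21 = byte 2 bit 5; 19 bits remain
Read 4: bits[21:33] width=12 -> value=480 (bin 000111100000); offset now 33 = byte 4 bit 1; 7 bits remain
Read 5: bits[33:35] width=2 -> value=1 (bin 01); offset now 35 = byte 4 bit 3; 5 bits remain

Answer: 4 3 1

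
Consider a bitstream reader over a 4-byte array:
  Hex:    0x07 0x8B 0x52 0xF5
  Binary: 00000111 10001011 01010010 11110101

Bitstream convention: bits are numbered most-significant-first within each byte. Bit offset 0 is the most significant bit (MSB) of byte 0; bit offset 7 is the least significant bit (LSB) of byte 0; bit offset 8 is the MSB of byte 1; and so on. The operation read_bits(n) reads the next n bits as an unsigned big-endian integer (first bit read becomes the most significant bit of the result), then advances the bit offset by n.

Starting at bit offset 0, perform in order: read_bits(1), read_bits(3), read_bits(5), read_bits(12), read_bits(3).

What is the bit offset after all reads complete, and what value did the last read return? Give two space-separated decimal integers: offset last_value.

Read 1: bits[0:1] width=1 -> value=0 (bin 0); offset now 1 = byte 0 bit 1; 31 bits remain
Read 2: bits[1:4] width=3 -> value=0 (bin 000); offset now 4 = byte 0 bit 4; 28 bits remain
Read 3: bits[4:9] width=5 -> value=15 (bin 01111); offset now 9 = byte 1 bit 1; 23 bits remain
Read 4: bits[9:21] width=12 -> value=362 (bin 000101101010); offset now 21 = byte 2 bit 5; 11 bits remain
Read 5: bits[21:24] width=3 -> value=2 (bin 010); offset now 24 = byte 3 bit 0; 8 bits remain

Answer: 24 2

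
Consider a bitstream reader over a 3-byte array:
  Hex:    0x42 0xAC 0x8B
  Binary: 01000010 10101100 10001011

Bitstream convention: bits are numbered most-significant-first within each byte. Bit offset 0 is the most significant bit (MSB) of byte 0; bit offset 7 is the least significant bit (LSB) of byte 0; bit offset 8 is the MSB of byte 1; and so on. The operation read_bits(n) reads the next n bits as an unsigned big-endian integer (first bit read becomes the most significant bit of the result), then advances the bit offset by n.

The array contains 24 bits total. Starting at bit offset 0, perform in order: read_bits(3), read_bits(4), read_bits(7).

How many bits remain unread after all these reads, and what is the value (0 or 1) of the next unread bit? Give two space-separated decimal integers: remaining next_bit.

Read 1: bits[0:3] width=3 -> value=2 (bin 010); offset now 3 = byte 0 bit 3; 21 bits remain
Read 2: bits[3:7] width=4 -> value=1 (bin 0001); offset now 7 = byte 0 bit 7; 17 bits remain
Read 3: bits[7:14] width=7 -> value=43 (bin 0101011); offset now 14 = byte 1 bit 6; 10 bits remain

Answer: 10 0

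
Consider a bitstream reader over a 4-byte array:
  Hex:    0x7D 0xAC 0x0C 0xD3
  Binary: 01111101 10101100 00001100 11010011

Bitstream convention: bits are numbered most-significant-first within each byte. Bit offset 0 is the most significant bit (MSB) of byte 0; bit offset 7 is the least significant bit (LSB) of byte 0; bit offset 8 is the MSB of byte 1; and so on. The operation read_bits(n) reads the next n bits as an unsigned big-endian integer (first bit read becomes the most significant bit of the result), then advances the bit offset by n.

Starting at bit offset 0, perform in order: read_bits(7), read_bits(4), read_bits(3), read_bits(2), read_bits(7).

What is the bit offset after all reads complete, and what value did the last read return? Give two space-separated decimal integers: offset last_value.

Answer: 23 6

Derivation:
Read 1: bits[0:7] width=7 -> value=62 (bin 0111110); offset now 7 = byte 0 bit 7; 25 bits remain
Read 2: bits[7:11] width=4 -> value=13 (bin 1101); offset now 11 = byte 1 bit 3; 21 bits remain
Read 3: bits[11:14] width=3 -> value=3 (bin 011); offset now 14 = byte 1 bit 6; 18 bits remain
Read 4: bits[14:16] width=2 -> value=0 (bin 00); offset now 16 = byte 2 bit 0; 16 bits remain
Read 5: bits[16:23] width=7 -> value=6 (bin 0000110); offset now 23 = byte 2 bit 7; 9 bits remain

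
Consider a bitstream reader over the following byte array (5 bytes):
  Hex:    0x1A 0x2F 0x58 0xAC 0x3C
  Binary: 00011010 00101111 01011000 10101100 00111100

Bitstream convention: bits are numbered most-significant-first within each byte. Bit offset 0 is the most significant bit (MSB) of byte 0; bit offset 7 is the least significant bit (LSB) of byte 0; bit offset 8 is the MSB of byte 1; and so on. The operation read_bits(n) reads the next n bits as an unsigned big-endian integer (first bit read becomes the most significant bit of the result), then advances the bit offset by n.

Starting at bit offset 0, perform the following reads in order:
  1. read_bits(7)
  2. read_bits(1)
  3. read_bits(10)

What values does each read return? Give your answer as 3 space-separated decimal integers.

Read 1: bits[0:7] width=7 -> value=13 (bin 0001101); offset now 7 = byte 0 bit 7; 33 bits remain
Read 2: bits[7:8] width=1 -> value=0 (bin 0); offset now 8 = byte 1 bit 0; 32 bits remain
Read 3: bits[8:18] width=10 -> value=189 (bin 0010111101); offset now 18 = byte 2 bit 2; 22 bits remain

Answer: 13 0 189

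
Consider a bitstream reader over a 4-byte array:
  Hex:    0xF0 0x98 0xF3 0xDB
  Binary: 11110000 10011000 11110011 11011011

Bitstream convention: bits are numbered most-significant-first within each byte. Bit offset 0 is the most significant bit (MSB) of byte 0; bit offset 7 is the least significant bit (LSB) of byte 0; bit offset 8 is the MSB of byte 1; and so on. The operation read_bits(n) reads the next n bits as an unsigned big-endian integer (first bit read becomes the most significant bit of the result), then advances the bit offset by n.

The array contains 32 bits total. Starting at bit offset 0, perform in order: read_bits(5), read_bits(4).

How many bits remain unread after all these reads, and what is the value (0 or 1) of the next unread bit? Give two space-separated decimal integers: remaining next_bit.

Read 1: bits[0:5] width=5 -> value=30 (bin 11110); offset now 5 = byte 0 bit 5; 27 bits remain
Read 2: bits[5:9] width=4 -> value=1 (bin 0001); offset now 9 = byte 1 bit 1; 23 bits remain

Answer: 23 0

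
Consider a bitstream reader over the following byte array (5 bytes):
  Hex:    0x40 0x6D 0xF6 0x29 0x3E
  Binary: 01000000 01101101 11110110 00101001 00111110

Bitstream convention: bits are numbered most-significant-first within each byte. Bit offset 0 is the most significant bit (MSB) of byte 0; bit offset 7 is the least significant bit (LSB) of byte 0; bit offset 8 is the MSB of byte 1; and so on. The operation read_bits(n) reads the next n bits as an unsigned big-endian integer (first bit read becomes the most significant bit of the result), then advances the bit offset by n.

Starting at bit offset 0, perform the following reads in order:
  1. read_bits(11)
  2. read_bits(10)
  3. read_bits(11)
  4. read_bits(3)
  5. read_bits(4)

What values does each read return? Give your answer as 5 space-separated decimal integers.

Read 1: bits[0:11] width=11 -> value=515 (bin 01000000011); offset now 11 = byte 1 bit 3; 29 bits remain
Read 2: bits[11:21] width=10 -> value=446 (bin 0110111110); offset now 21 = byte 2 bit 5; 19 bits remain
Read 3: bits[21:32] width=11 -> value=1577 (bin 11000101001); offset now 32 = byte 4 bit 0; 8 bits remain
Read 4: bits[32:35] width=3 -> value=1 (bin 001); offset now 35 = byte 4 bit 3; 5 bits remain
Read 5: bits[35:39] width=4 -> value=15 (bin 1111); offset now 39 = byte 4 bit 7; 1 bits remain

Answer: 515 446 1577 1 15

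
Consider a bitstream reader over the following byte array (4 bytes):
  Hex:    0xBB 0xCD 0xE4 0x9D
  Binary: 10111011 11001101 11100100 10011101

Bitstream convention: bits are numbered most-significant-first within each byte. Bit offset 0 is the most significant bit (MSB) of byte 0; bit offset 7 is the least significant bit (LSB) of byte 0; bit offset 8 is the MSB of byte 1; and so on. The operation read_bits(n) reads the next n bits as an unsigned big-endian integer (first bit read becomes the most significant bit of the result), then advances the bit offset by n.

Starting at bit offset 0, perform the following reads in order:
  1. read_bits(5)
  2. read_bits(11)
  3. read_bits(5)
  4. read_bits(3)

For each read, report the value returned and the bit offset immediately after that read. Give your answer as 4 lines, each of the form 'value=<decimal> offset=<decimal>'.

Answer: value=23 offset=5
value=973 offset=16
value=28 offset=21
value=4 offset=24

Derivation:
Read 1: bits[0:5] width=5 -> value=23 (bin 10111); offset now 5 = byte 0 bit 5; 27 bits remain
Read 2: bits[5:16] width=11 -> value=973 (bin 01111001101); offset now 16 = byte 2 bit 0; 16 bits remain
Read 3: bits[16:21] width=5 -> value=28 (bin 11100); offset now 21 = byte 2 bit 5; 11 bits remain
Read 4: bits[21:24] width=3 -> value=4 (bin 100); offset now 24 = byte 3 bit 0; 8 bits remain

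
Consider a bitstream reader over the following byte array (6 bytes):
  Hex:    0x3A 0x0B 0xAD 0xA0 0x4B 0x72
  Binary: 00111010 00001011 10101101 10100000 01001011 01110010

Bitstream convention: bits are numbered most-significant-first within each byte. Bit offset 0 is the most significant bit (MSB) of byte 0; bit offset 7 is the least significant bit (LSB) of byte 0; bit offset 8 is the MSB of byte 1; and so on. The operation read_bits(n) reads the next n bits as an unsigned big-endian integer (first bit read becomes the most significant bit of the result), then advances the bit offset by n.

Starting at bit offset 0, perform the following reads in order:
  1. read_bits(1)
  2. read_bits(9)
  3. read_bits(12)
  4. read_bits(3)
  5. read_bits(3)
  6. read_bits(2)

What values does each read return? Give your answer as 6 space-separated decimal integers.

Answer: 0 232 747 3 2 0

Derivation:
Read 1: bits[0:1] width=1 -> value=0 (bin 0); offset now 1 = byte 0 bit 1; 47 bits remain
Read 2: bits[1:10] width=9 -> value=232 (bin 011101000); offset now 10 = byte 1 bit 2; 38 bits remain
Read 3: bits[10:22] width=12 -> value=747 (bin 001011101011); offset now 22 = byte 2 bit 6; 26 bits remain
Read 4: bits[22:25] width=3 -> value=3 (bin 011); offset now 25 = byte 3 bit 1; 23 bits remain
Read 5: bits[25:28] width=3 -> value=2 (bin 010); offset now 28 = byte 3 bit 4; 20 bits remain
Read 6: bits[28:30] width=2 -> value=0 (bin 00); offset now 30 = byte 3 bit 6; 18 bits remain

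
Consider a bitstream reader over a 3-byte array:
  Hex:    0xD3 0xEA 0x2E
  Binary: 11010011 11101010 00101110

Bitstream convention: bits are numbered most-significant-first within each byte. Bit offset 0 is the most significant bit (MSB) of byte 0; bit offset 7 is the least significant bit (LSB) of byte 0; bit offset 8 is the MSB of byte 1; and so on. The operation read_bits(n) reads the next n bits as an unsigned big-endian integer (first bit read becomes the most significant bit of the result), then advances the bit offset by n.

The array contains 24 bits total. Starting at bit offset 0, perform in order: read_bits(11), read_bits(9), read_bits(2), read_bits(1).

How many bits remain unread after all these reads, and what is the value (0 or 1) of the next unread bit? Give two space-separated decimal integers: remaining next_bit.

Answer: 1 0

Derivation:
Read 1: bits[0:11] width=11 -> value=1695 (bin 11010011111); offset now 11 = byte 1 bit 3; 13 bits remain
Read 2: bits[11:20] width=9 -> value=162 (bin 010100010); offset now 20 = byte 2 bit 4; 4 bits remain
Read 3: bits[20:22] width=2 -> value=3 (bin 11); offset now 22 = byte 2 bit 6; 2 bits remain
Read 4: bits[22:23] width=1 -> value=1 (bin 1); offset now 23 = byte 2 bit 7; 1 bits remain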